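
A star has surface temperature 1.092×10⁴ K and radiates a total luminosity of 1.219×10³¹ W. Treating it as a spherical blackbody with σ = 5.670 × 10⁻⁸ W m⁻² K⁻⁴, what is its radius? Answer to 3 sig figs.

L = 4πR²σT⁴ ⇒ R = √(L/(4πσT⁴)).
σT⁴ = 8.06257×10⁸ W/m², so R = √(1.219×10³¹/(4π×8.06257×10⁸)) = 3.47×10¹⁰ m.

R ≈ 3.47×10¹⁰ m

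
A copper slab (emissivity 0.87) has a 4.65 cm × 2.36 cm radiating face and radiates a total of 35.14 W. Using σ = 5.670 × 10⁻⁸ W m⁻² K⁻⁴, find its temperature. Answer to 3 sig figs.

T ≈ 898 K

Area A = 0.0465 × 0.0236 = 1.0974×10⁻³ m².
P = εσAT⁴ ⇒ T = (P/(εσA))^(1/4) = (35.14/(0.87×5.670×10⁻⁸×1.0974×10⁻³))^(1/4) = 898 K.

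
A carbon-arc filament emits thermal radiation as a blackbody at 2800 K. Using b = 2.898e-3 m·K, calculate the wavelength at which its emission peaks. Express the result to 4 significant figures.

λ_max ≈ 1035 nm

Wien's displacement law: λ_max = b/T = (2.898×10⁻³ m·K)/(2800 K) = 1.0350×10⁻⁶ m.
That is 1035 nm, in the infrared range.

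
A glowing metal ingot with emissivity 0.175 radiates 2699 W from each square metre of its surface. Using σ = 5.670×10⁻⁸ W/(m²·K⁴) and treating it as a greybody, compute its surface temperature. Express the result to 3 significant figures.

I = εσT⁴, so T = (I/εσ)^(1/4) = (2699/(0.175×5.670×10⁻⁸))^(1/4) = 722 K.

T ≈ 722 K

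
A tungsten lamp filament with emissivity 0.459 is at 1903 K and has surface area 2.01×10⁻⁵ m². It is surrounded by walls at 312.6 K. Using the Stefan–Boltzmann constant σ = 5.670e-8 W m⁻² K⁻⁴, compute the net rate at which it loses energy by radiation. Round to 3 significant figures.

Area A = 2.01×10⁻⁵ m².
Net radiated power P_net = εσA(T⁴ − T₀⁴) = 0.459×5.670×10⁻⁸×2.01×10⁻⁵×(1903⁴ − 312.6⁴).
T⁴ − T₀⁴ = 1.31146×10¹³ − 9.54896×10⁹ = 1.31051×10¹³ K⁴, so P_net = 6.86 W.

Net loss ≈ 6.86 W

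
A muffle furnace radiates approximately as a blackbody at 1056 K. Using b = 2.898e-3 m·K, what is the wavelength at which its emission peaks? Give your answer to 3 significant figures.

λ_max ≈ 2.74 μm

Wien's displacement law: λ_max = b/T = (2.898×10⁻³ m·K)/(1056 K) = 2.744×10⁻⁶ m.
That is 2.74 μm, in the infrared range.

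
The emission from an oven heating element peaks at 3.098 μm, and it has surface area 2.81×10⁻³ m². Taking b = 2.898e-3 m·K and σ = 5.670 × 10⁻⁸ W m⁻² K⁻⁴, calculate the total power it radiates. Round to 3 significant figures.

P ≈ 122 W

Wien's law: T = b/λ_max = 2.898×10⁻³/3.098×10⁻⁶ = 935.442 K.
Area A = 2.81×10⁻³ m².
Then P = σAT⁴ = 5.670×10⁻⁸×2.81×10⁻³×(935.442)⁴ = 122 W.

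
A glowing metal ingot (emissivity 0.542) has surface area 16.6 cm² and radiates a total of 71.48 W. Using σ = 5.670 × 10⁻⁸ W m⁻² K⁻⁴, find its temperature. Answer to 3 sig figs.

T ≈ 1.09×10³ K

Area A = 16.6 cm² = 1.66×10⁻³ m².
P = εσAT⁴ ⇒ T = (P/(εσA))^(1/4) = (71.48/(0.542×5.670×10⁻⁸×1.66×10⁻³))^(1/4) = 1.09×10³ K.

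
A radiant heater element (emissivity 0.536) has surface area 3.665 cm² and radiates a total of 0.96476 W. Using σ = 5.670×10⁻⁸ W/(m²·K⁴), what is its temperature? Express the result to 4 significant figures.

Area A = 3.665 cm² = 3.665×10⁻⁴ m².
P = εσAT⁴ ⇒ T = (P/(εσA))^(1/4) = (0.96476/(0.536×5.670×10⁻⁸×3.665×10⁻⁴))^(1/4) = 542.5 K.

T ≈ 542.5 K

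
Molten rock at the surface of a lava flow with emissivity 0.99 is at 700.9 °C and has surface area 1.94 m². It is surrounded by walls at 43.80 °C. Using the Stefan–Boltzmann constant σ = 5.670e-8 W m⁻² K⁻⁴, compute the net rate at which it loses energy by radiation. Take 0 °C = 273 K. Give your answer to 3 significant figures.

T = 700.9 °C + 273 = 973.9 K.
Surroundings: T = 43.80 °C + 273 = 316.80 K.
Area A = 1.94 m².
Net radiated power P_net = εσA(T⁴ − T₀⁴) = 0.99×5.670×10⁻⁸×1.94×(973.9⁴ − 316.80⁴).
T⁴ − T₀⁴ = 8.99617×10¹¹ − 1.00726×10¹⁰ = 8.89544×10¹¹ K⁴, so P_net = 9.69×10⁴ W.

Net loss ≈ 9.69×10⁴ W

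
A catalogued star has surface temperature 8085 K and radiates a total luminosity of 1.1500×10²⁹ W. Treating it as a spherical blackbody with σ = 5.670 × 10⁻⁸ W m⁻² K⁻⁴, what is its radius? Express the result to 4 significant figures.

R ≈ 6.146×10⁹ m

L = 4πR²σT⁴ ⇒ R = √(L/(4πσT⁴)).
σT⁴ = 2.42272×10⁸ W/m², so R = √(1.1500×10²⁹/(4π×2.42272×10⁸)) = 6.146×10⁹ m.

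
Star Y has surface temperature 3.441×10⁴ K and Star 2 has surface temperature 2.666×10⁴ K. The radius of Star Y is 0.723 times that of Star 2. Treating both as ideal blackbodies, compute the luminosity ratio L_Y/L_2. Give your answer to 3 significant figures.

L ∝ R²T⁴, so L_Y/L_2 = (R_Y/R_2)²(T_Y/T_2)⁴ = (0.723)² × (3.441×10⁴/2.666×10⁴)⁴ = 0.522729 × 2.77522 = 1.45.

L_Y/L_2 ≈ 1.45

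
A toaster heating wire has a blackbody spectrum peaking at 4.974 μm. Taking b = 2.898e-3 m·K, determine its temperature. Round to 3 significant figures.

T ≈ 583 K

Wien's law gives T = b/λ_max = (2.898×10⁻³ m·K)/(4.974×10⁻⁶ m) = 583 K.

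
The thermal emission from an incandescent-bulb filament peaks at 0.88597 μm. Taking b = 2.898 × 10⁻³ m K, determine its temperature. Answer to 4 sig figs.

Wien's law gives T = b/λ_max = (2.898×10⁻³ m·K)/(8.8597×10⁻⁷ m) = 3271 K.

T ≈ 3271 K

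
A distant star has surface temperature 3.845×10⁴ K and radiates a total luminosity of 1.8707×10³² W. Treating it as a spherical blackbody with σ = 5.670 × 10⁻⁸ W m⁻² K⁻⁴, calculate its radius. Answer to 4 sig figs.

L = 4πR²σT⁴ ⇒ R = √(L/(4πσT⁴)).
σT⁴ = 1.23928×10¹¹ W/m², so R = √(1.8707×10³²/(4π×1.23928×10¹¹)) = 1.096×10¹⁰ m.

R ≈ 1.096×10¹⁰ m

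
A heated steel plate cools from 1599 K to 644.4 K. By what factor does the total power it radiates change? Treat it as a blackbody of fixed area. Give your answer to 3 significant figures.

P₂/P₁ ≈ 0.0264

P ∝ T⁴, so P₂/P₁ = (T₂/T₁)⁴ = (644.4/1599)⁴ = (0.403002)⁴ = 0.0264.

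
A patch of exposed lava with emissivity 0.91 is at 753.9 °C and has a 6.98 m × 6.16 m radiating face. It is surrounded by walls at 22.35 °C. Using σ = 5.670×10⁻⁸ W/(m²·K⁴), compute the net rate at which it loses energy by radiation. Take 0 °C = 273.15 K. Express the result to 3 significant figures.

T = 753.9 °C + 273.15 = 1027.05 K.
Surroundings: T = 22.35 °C + 273.15 = 295.50 K.
Area A = 6.98 × 6.16 = 42.9968 m².
Net radiated power P_net = εσA(T⁴ − T₀⁴) = 0.91×5.670×10⁻⁸×42.9968×(1027.05⁴ − 295.50⁴).
T⁴ − T₀⁴ = 1.11267×10¹² − 7.62483×10⁹ = 1.10505×10¹² K⁴, so P_net = 2.45×10⁶ W.

Net loss ≈ 2.45×10⁶ W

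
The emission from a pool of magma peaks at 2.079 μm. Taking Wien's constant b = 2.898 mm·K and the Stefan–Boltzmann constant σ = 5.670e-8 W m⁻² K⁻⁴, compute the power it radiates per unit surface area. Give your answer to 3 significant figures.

Wien's law: T = b/λ_max = 2.898×10⁻³/2.079×10⁻⁶ = 1393.94 K.
Then I = σT⁴ = 5.670×10⁻⁸×(1393.94)⁴ = 2.14×10⁵ W/m².

I ≈ 2.14×10⁵ W/m²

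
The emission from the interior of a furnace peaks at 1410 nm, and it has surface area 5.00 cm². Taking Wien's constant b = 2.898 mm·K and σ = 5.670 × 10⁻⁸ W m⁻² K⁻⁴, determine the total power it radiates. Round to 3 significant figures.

Wien's law: T = b/λ_max = 2.898×10⁻³/1.410×10⁻⁶ = 2055.32 K.
Area A = 5.00 cm² = 5.00×10⁻⁴ m².
Then P = σAT⁴ = 5.670×10⁻⁸×5.00×10⁻⁴×(2055.32)⁴ = 506 W.

P ≈ 506 W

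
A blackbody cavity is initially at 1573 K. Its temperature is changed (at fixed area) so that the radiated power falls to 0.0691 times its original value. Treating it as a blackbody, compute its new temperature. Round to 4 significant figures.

P ∝ T⁴, so T₂/T₁ = (P₂/P₁)^(1/4) = (0.0691)^(1/4) = 0.512707.
T₂ = 1573 × 0.512707 = 806.5 K.

T₂ ≈ 806.5 K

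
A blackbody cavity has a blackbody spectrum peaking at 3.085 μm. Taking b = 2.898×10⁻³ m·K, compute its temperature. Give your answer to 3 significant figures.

Wien's law gives T = b/λ_max = (2.898×10⁻³ m·K)/(3.085×10⁻⁶ m) = 939 K.

T ≈ 939 K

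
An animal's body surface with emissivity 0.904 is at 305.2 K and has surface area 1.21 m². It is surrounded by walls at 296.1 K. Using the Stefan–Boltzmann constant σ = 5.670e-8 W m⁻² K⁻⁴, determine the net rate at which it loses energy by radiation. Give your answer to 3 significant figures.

Net loss ≈ 61.4 W

Area A = 1.21 m².
Net radiated power P_net = εσA(T⁴ − T₀⁴) = 0.904×5.670×10⁻⁸×1.21×(305.2⁴ − 296.1⁴).
T⁴ − T₀⁴ = 8.67637×10⁹ − 7.68694×10⁹ = 9.89430×10⁸ K⁴, so P_net = 61.4 W.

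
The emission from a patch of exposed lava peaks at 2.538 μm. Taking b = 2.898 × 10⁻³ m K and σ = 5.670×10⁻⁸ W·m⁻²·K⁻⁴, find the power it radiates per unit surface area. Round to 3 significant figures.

I ≈ 9.64×10⁴ W/m²

Wien's law: T = b/λ_max = 2.898×10⁻³/2.538×10⁻⁶ = 1141.84 K.
Then I = σT⁴ = 5.670×10⁻⁸×(1141.84)⁴ = 9.64×10⁴ W/m².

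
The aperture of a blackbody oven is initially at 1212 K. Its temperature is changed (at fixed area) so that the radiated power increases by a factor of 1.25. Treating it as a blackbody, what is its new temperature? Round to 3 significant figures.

T₂ ≈ 1.28×10³ K

P ∝ T⁴, so T₂/T₁ = (P₂/P₁)^(1/4) = (1.25)^(1/4) = 1.05737.
T₂ = 1212 × 1.05737 = 1.28×10³ K.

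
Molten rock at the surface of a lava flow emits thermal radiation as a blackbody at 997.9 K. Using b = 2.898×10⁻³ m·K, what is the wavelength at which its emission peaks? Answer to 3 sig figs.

Wien's displacement law: λ_max = b/T = (2.898×10⁻³ m·K)/(997.9 K) = 2.904×10⁻⁶ m.
That is 2.90 μm, in the infrared range.

λ_max ≈ 2.90 μm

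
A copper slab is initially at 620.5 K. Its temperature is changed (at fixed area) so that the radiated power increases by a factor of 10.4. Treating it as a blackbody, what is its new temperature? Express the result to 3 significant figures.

T₂ ≈ 1.11×10³ K

P ∝ T⁴, so T₂/T₁ = (P₂/P₁)^(1/4) = (10.4)^(1/4) = 1.79580.
T₂ = 620.5 × 1.79580 = 1.11×10³ K.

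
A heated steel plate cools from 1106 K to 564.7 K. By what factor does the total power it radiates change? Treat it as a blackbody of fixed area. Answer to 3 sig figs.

P ∝ T⁴, so P₂/P₁ = (T₂/T₁)⁴ = (564.7/1106)⁴ = (0.510579)⁴ = 0.0680.

P₂/P₁ ≈ 0.0680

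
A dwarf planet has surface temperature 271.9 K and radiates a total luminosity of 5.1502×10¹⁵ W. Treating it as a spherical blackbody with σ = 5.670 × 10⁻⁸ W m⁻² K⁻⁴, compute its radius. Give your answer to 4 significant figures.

L = 4πR²σT⁴ ⇒ R = √(L/(4πσT⁴)).
σT⁴ = 309.899 W/m², so R = √(5.1502×10¹⁵/(4π×309.899)) = 1.150×10⁶ m.

R ≈ 1.150×10⁶ m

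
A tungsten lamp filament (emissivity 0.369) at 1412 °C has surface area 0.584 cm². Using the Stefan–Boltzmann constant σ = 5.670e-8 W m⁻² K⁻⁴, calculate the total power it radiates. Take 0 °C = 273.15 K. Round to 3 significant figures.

T = 1412 °C + 273.15 = 1685.15 K.
Area A = 0.584 cm² = 5.84×10⁻⁵ m².
P = εσAT⁴ = 0.369 × 5.670×10⁻⁸ × 5.84×10⁻⁵ × (1685.15)⁴ = 9.85 W.

P ≈ 9.85 W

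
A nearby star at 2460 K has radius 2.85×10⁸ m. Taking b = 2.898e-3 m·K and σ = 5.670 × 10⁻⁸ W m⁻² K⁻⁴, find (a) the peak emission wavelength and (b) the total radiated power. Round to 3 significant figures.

λ_max ≈ 1.18 μm; P ≈ 2.12×10²⁴ W

(a) λ_max = b/T = 2.898×10⁻³/2460 = 1.178×10⁻⁶ m = 1.18 μm.
Surface area A = 4πR² = 4π(2.85×10⁸ m)² = 1.02070×10¹⁸ m².
(b) P = σAT⁴ = 5.670×10⁻⁸×1.02070×10¹⁸×(2460)⁴ = 2.12×10²⁴ W.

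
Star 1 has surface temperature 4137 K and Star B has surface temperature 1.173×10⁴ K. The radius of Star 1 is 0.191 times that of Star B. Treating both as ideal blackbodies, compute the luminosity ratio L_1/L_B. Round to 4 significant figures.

L ∝ R²T⁴, so L_1/L_B = (R_1/R_B)²(T_1/T_B)⁴ = (0.191)² × (4137/1.173×10⁴)⁴ = 0.036481 × 0.0154721 = 5.644×10⁻⁴.

L_1/L_B ≈ 5.644×10⁻⁴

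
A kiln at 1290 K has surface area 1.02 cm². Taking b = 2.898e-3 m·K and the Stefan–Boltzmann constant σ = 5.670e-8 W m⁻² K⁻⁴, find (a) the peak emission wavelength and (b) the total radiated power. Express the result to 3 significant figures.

λ_max ≈ 2.25×10³ nm; P ≈ 16.0 W

(a) λ_max = b/T = 2.898×10⁻³/1290 = 2.247×10⁻⁶ m = 2.25×10³ nm.
Area A = 1.02 cm² = 1.02×10⁻⁴ m².
(b) P = σAT⁴ = 5.670×10⁻⁸×1.02×10⁻⁴×(1290)⁴ = 16.0 W.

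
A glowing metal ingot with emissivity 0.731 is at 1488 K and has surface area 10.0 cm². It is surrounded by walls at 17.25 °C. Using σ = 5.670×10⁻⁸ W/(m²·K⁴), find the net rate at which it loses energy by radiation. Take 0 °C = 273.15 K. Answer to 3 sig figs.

Net loss ≈ 203 W

Surroundings: T = 17.25 °C + 273.15 = 290.40 K.
Area A = 10.0 cm² = 1.00×10⁻³ m².
Net radiated power P_net = εσA(T⁴ − T₀⁴) = 0.731×5.670×10⁻⁸×1.00×10⁻³×(1488⁴ − 290.40⁴).
T⁴ − T₀⁴ = 4.90243×10¹² − 7.11191×10⁹ = 4.89532×10¹² K⁴, so P_net = 203 W.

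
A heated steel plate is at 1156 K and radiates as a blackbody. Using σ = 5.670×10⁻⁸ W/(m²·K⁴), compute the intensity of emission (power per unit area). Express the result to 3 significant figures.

Stefan–Boltzmann: I = σT⁴ = 5.670×10⁻⁸ × (1156)⁴ = 1.01×10⁵ W/m².

I ≈ 1.01×10⁵ W/m²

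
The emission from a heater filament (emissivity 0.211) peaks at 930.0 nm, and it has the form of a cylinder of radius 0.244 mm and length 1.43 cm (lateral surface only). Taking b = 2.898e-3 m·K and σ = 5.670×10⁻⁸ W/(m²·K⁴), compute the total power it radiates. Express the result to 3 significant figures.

P ≈ 24.7 W

Wien's law: T = b/λ_max = 2.898×10⁻³/9.300×10⁻⁷ = 3116.13 K.
Lateral area A = 2πrL = 2π×2.44×10⁻⁴×0.0143 = 2.19233×10⁻⁵ m².
Then P = εσAT⁴ = 0.211×5.670×10⁻⁸×2.19233×10⁻⁵×(3116.13)⁴ = 24.7 W.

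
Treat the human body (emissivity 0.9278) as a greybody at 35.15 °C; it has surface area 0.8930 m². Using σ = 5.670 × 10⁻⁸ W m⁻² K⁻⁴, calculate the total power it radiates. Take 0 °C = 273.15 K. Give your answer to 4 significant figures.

T = 35.15 °C + 273.15 = 308.30 K.
Area A = 0.8930 m².
P = εσAT⁴ = 0.9278 × 5.670×10⁻⁸ × 0.8930 × (308.30)⁴ = 424.4 W.

P ≈ 424.4 W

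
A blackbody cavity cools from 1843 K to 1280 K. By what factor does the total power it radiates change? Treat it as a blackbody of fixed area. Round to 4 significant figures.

P₂/P₁ ≈ 0.2327

P ∝ T⁴, so P₂/P₁ = (T₂/T₁)⁴ = (1280/1843)⁴ = (0.694520)⁴ = 0.2327.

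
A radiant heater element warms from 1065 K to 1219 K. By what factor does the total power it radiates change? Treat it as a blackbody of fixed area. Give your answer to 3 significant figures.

P₂/P₁ ≈ 1.72

P ∝ T⁴, so P₂/P₁ = (T₂/T₁)⁴ = (1219/1065)⁴ = (1.14460)⁴ = 1.72.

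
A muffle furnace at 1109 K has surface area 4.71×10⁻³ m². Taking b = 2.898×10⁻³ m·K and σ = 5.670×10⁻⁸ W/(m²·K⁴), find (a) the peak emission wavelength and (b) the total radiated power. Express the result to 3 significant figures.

λ_max ≈ 2.61 μm; P ≈ 404 W

(a) λ_max = b/T = 2.898×10⁻³/1109 = 2.613×10⁻⁶ m = 2.61 μm.
Area A = 4.71×10⁻³ m².
(b) P = σAT⁴ = 5.670×10⁻⁸×4.71×10⁻³×(1109)⁴ = 404 W.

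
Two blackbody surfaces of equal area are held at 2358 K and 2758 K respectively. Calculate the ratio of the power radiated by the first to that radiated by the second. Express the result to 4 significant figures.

P₁/P₂ ≈ 0.5343

With equal areas, P₁/P₂ = (T₁/T₂)⁴ = (2358/2758)⁴ = 0.5343.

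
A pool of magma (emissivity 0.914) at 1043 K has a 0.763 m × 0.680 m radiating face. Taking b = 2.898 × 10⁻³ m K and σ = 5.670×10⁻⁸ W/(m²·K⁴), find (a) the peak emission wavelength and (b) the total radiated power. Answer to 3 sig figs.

λ_max ≈ 2.78 μm; P ≈ 3.18×10⁴ W

(a) λ_max = b/T = 2.898×10⁻³/1043 = 2.779×10⁻⁶ m = 2.78 μm.
Area A = 0.763 × 0.680 = 0.51884 m².
(b) P = εσAT⁴ = 0.914×5.670×10⁻⁸×0.51884×(1043)⁴ = 3.18×10⁴ W.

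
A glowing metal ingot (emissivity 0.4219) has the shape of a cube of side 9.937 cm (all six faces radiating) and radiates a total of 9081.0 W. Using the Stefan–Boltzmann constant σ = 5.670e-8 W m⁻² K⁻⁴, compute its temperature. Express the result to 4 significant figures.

Area A = 6s² = 6×(0.09937 m)² = 0.0592464 m².
P = εσAT⁴ ⇒ T = (P/(εσA))^(1/4) = (9081.0/(0.4219×5.670×10⁻⁸×0.0592464))^(1/4) = 1591 K.

T ≈ 1591 K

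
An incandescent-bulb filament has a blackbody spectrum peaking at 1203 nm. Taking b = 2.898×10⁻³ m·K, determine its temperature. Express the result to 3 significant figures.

T ≈ 2.41×10³ K

Wien's law gives T = b/λ_max = (2.898×10⁻³ m·K)/(1.203×10⁻⁶ m) = 2.41×10³ K.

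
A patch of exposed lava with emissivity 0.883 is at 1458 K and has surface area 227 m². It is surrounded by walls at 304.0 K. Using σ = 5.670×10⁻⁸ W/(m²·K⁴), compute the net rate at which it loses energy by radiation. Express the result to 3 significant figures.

Area A = 227 m².
Net radiated power P_net = εσA(T⁴ − T₀⁴) = 0.883×5.670×10⁻⁸×227×(1458⁴ − 304.0⁴).
T⁴ − T₀⁴ = 4.51887×10¹² − 8.54072×10⁹ = 4.51033×10¹² K⁴, so P_net = 5.13×10⁷ W.

Net loss ≈ 5.13×10⁷ W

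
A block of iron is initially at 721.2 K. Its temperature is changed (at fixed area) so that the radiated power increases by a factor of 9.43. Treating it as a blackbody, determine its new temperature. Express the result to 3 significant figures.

T₂ ≈ 1.26×10³ K

P ∝ T⁴, so T₂/T₁ = (P₂/P₁)^(1/4) = (9.43)^(1/4) = 1.75238.
T₂ = 721.2 × 1.75238 = 1.26×10³ K.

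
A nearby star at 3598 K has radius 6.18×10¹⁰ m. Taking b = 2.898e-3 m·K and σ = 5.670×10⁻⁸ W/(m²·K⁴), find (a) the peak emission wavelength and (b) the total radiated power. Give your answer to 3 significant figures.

(a) λ_max = b/T = 2.898×10⁻³/3598 = 8.054×10⁻⁷ m = 805 nm.
Surface area A = 4πR² = 4π(6.18×10¹⁰ m)² = 4.79940×10²² m².
(b) P = σAT⁴ = 5.670×10⁻⁸×4.79940×10²²×(3598)⁴ = 4.56×10²⁹ W.

λ_max ≈ 805 nm; P ≈ 4.56×10²⁹ W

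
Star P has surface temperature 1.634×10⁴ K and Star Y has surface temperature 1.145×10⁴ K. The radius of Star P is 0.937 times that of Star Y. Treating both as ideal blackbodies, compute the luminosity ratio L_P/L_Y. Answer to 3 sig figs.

L_P/L_Y ≈ 3.64

L ∝ R²T⁴, so L_P/L_Y = (R_P/R_Y)²(T_P/T_Y)⁴ = (0.937)² × (1.634×10⁴/1.145×10⁴)⁴ = 0.877969 × 4.14750 = 3.64.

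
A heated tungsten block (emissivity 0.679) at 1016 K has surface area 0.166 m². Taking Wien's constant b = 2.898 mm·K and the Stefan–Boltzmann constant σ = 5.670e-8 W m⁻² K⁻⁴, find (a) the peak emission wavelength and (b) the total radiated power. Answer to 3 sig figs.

λ_max ≈ 2.85×10³ nm; P ≈ 6.81×10³ W

(a) λ_max = b/T = 2.898×10⁻³/1016 = 2.852×10⁻⁶ m = 2.85×10³ nm.
Area A = 0.166 m².
(b) P = εσAT⁴ = 0.679×5.670×10⁻⁸×0.166×(1016)⁴ = 6.81×10³ W.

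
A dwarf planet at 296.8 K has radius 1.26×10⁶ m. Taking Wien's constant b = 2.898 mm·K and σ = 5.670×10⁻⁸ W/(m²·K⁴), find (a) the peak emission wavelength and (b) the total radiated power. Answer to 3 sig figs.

λ_max ≈ 9.76 μm; P ≈ 8.78×10¹⁵ W

(a) λ_max = b/T = 2.898×10⁻³/296.8 = 9.764×10⁻⁶ m = 9.76 μm.
Surface area A = 4πR² = 4π(1.26×10⁶ m)² = 1.99504×10¹³ m².
(b) P = σAT⁴ = 5.670×10⁻⁸×1.99504×10¹³×(296.8)⁴ = 8.78×10¹⁵ W.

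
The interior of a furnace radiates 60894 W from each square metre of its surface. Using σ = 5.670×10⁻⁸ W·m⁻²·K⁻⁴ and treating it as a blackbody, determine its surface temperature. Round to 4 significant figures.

I = σT⁴, so T = (I/σ)^(1/4) = (60894/(5.670×10⁻⁸))^(1/4) = 1018 K.

T ≈ 1018 K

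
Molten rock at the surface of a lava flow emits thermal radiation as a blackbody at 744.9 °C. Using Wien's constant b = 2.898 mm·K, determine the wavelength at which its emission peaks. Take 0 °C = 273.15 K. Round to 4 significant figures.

T = 744.9 °C + 273.15 = 1018.05 K.
Wien's displacement law: λ_max = b/T = (2.898×10⁻³ m·K)/(1018.05 K) = 2.8466×10⁻⁶ m.
That is 2.847 μm, in the infrared range.

λ_max ≈ 2.847 μm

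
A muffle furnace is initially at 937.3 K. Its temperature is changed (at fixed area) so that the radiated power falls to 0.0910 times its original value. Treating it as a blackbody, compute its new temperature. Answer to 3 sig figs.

P ∝ T⁴, so T₂/T₁ = (P₂/P₁)^(1/4) = (0.0910)^(1/4) = 0.549238.
T₂ = 937.3 × 0.549238 = 515 K.

T₂ ≈ 515 K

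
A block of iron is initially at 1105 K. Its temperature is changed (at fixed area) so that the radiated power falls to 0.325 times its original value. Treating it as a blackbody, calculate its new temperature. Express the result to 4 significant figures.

P ∝ T⁴, so T₂/T₁ = (P₂/P₁)^(1/4) = (0.325)^(1/4) = 0.755042.
T₂ = 1105 × 0.755042 = 834.3 K.

T₂ ≈ 834.3 K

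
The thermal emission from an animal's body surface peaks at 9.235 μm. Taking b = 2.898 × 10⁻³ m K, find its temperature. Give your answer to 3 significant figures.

T ≈ 314 K

Wien's law gives T = b/λ_max = (2.898×10⁻³ m·K)/(9.235×10⁻⁶ m) = 314 K.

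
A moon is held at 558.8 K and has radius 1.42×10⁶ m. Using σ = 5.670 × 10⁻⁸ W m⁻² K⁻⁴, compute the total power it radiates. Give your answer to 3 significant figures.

P ≈ 1.40×10¹⁷ W

Surface area A = 4πR² = 4π(1.42×10⁶ m)² = 2.53388×10¹³ m².
P = σAT⁴ = 5.670×10⁻⁸ × 2.53388×10¹³ × (558.8)⁴ = 1.40×10¹⁷ W.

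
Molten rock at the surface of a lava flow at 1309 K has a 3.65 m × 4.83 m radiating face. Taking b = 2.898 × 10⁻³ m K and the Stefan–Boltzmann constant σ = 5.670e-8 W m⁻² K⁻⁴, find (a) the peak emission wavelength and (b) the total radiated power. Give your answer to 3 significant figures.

λ_max ≈ 2.21 μm; P ≈ 2.93×10⁶ W

(a) λ_max = b/T = 2.898×10⁻³/1309 = 2.214×10⁻⁶ m = 2.21 μm.
Area A = 3.65 × 4.83 = 17.6295 m².
(b) P = σAT⁴ = 5.670×10⁻⁸×17.6295×(1309)⁴ = 2.93×10⁶ W.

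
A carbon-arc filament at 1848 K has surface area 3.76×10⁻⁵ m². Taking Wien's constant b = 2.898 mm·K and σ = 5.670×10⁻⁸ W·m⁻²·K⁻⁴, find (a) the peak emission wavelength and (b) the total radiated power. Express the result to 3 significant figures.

λ_max ≈ 1.57 μm; P ≈ 24.9 W

(a) λ_max = b/T = 2.898×10⁻³/1848 = 1.568×10⁻⁶ m = 1.57 μm.
Area A = 3.76×10⁻⁵ m².
(b) P = σAT⁴ = 5.670×10⁻⁸×3.76×10⁻⁵×(1848)⁴ = 24.9 W.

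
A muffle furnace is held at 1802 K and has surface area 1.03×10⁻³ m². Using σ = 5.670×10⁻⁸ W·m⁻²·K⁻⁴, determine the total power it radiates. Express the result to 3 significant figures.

Area A = 1.03×10⁻³ m².
P = σAT⁴ = 5.670×10⁻⁸ × 1.03×10⁻³ × (1802)⁴ = 616 W.

P ≈ 616 W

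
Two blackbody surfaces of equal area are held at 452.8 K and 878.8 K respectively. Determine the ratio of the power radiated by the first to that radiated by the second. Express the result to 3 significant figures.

P₁/P₂ ≈ 0.0705

With equal areas, P₁/P₂ = (T₁/T₂)⁴ = (452.8/878.8)⁴ = 0.0705.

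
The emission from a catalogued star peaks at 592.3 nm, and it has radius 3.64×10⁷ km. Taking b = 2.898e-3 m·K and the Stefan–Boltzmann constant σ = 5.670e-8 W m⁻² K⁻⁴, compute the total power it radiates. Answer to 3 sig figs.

Wien's law: T = b/λ_max = 2.898×10⁻³/5.923×10⁻⁷ = 4892.79 K.
Surface area A = 4πR² = 4π(3.64×10¹⁰ m)² = 1.66499×10²² m².
Then P = σAT⁴ = 5.670×10⁻⁸×1.66499×10²²×(4892.79)⁴ = 5.41×10²⁹ W.

P ≈ 5.41×10²⁹ W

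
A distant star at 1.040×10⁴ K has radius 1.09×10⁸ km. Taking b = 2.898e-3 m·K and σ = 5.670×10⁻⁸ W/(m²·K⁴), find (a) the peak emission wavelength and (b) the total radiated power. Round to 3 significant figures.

λ_max ≈ 279 nm; P ≈ 9.90×10³¹ W

(a) λ_max = b/T = 2.898×10⁻³/1.040×10⁴ = 2.787×10⁻⁷ m = 279 nm.
Surface area A = 4πR² = 4π(1.09×10¹¹ m)² = 1.49301×10²³ m².
(b) P = σAT⁴ = 5.670×10⁻⁸×1.49301×10²³×(1.040×10⁴)⁴ = 9.90×10³¹ W.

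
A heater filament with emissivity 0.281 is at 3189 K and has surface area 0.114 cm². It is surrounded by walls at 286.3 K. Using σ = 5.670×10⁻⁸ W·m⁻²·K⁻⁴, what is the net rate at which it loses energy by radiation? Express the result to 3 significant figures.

Area A = 0.114 cm² = 1.14×10⁻⁵ m².
Net radiated power P_net = εσA(T⁴ − T₀⁴) = 0.281×5.670×10⁻⁸×1.14×10⁻⁵×(3189⁴ − 286.3⁴).
T⁴ − T₀⁴ = 1.03423×10¹⁴ − 6.71870×10⁹ = 1.03416×10¹⁴ K⁴, so P_net = 18.8 W.

Net loss ≈ 18.8 W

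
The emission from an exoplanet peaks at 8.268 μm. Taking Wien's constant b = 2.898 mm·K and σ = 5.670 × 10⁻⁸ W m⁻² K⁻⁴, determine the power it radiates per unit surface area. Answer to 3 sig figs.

Wien's law: T = b/λ_max = 2.898×10⁻³/8.268×10⁻⁶ = 350.508 K.
Then I = σT⁴ = 5.670×10⁻⁸×(350.508)⁴ = 856 W/m².

I ≈ 856 W/m²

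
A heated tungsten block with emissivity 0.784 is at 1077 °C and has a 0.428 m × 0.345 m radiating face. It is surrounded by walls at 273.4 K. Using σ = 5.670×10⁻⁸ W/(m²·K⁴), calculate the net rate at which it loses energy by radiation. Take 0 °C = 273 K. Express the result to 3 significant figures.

T = 1077 °C + 273 = 1350 K.
Area A = 0.428 × 0.345 = 0.14766 m².
Net radiated power P_net = εσA(T⁴ − T₀⁴) = 0.784×5.670×10⁻⁸×0.14766×(1350⁴ − 273.4⁴).
T⁴ − T₀⁴ = 3.32151×10¹² − 5.58720×10⁹ = 3.31592×10¹² K⁴, so P_net = 2.18×10⁴ W.

Net loss ≈ 2.18×10⁴ W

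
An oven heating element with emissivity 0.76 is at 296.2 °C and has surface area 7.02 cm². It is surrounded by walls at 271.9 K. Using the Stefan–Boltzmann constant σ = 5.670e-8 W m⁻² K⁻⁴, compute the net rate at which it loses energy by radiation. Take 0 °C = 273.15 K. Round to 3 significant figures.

T = 296.2 °C + 273.15 = 569.35 K.
Area A = 7.02 cm² = 7.02×10⁻⁴ m².
Net radiated power P_net = εσA(T⁴ − T₀⁴) = 0.76×5.670×10⁻⁸×7.02×10⁻⁴×(569.35⁴ − 271.9⁴).
T⁴ − T₀⁴ = 1.05079×10¹¹ − 5.46559×10⁹ = 9.96134×10¹⁰ K⁴, so P_net = 3.01 W.

Net loss ≈ 3.01 W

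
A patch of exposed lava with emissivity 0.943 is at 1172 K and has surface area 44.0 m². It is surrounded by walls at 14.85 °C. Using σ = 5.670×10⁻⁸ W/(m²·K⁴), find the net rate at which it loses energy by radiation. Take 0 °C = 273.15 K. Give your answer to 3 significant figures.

Surroundings: T = 14.85 °C + 273.15 = 288.00 K.
Area A = 44.0 m².
Net radiated power P_net = εσA(T⁴ − T₀⁴) = 0.943×5.670×10⁻⁸×44.0×(1172⁴ − 288.00⁴).
T⁴ − T₀⁴ = 1.88673×10¹² − 6.87971×10⁹ = 1.87985×10¹² K⁴, so P_net = 4.42×10⁶ W.

Net loss ≈ 4.42×10⁶ W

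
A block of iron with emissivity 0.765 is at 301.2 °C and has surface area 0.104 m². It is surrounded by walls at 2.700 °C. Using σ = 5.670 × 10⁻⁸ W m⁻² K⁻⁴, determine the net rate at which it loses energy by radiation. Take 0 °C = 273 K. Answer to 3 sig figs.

T = 301.2 °C + 273 = 574.2 K.
Surroundings: T = 2.700 °C + 273 = 275.700 K.
Area A = 0.104 m².
Net radiated power P_net = εσA(T⁴ − T₀⁴) = 0.765×5.670×10⁻⁸×0.104×(574.2⁴ − 275.700⁴).
T⁴ − T₀⁴ = 1.08706×10¹¹ − 5.77759×10⁹ = 1.02928×10¹¹ K⁴, so P_net = 464 W.

Net loss ≈ 464 W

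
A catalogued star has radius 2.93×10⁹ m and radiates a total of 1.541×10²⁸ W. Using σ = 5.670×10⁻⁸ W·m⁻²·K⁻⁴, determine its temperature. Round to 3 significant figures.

Surface area A = 4πR² = 4π(2.93×10⁹ m)² = 1.07881×10²⁰ m².
P = σAT⁴ ⇒ T = (P/(σA))^(1/4) = (1.541×10²⁸/(5.670×10⁻⁸×1.07881×10²⁰))^(1/4) = 7.08×10³ K.

T ≈ 7.08×10³ K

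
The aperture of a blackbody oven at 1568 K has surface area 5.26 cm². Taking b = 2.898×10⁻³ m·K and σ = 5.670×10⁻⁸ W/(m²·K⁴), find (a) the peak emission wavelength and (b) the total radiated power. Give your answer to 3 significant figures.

(a) λ_max = b/T = 2.898×10⁻³/1568 = 1.848×10⁻⁶ m = 1.85×10³ nm.
Area A = 5.26 cm² = 5.26×10⁻⁴ m².
(b) P = σAT⁴ = 5.670×10⁻⁸×5.26×10⁻⁴×(1568)⁴ = 180 W.

λ_max ≈ 1.85×10³ nm; P ≈ 180 W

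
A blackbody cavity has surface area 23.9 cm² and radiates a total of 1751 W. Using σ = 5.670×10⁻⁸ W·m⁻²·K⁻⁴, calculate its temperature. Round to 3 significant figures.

T ≈ 1.90×10³ K

Area A = 23.9 cm² = 2.39×10⁻³ m².
P = σAT⁴ ⇒ T = (P/(σA))^(1/4) = (1751/(5.670×10⁻⁸×2.39×10⁻³))^(1/4) = 1.90×10³ K.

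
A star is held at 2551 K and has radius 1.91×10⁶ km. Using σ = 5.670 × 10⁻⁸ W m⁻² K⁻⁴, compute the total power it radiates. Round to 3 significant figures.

P ≈ 1.10×10²⁶ W

Surface area A = 4πR² = 4π(1.91×10⁹ m)² = 4.58434×10¹⁹ m².
P = σAT⁴ = 5.670×10⁻⁸ × 4.58434×10¹⁹ × (2551)⁴ = 1.10×10²⁶ W.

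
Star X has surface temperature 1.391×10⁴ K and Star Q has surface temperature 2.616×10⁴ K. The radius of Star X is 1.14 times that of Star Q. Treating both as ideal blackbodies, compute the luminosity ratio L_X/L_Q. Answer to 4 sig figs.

L ∝ R²T⁴, so L_X/L_Q = (R_X/R_Q)²(T_X/T_Q)⁴ = (1.14)² × (1.391×10⁴/2.616×10⁴)⁴ = 1.2996 × 0.0799388 = 0.1039.

L_X/L_Q ≈ 0.1039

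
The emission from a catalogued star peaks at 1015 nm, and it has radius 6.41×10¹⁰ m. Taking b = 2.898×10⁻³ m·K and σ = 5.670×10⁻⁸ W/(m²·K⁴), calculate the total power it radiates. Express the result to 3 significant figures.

Wien's law: T = b/λ_max = 2.898×10⁻³/1.015×10⁻⁶ = 2855.17 K.
Surface area A = 4πR² = 4π(6.41×10¹⁰ m)² = 5.16328×10²² m².
Then P = σAT⁴ = 5.670×10⁻⁸×5.16328×10²²×(2855.17)⁴ = 1.95×10²⁹ W.

P ≈ 1.95×10²⁹ W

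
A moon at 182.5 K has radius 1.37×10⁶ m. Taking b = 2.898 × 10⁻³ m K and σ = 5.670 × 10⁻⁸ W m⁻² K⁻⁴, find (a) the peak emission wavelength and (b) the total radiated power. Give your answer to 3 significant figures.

λ_max ≈ 15.9 μm; P ≈ 1.48×10¹⁵ W

(a) λ_max = b/T = 2.898×10⁻³/182.5 = 1.588×10⁻⁵ m = 15.9 μm.
Surface area A = 4πR² = 4π(1.37×10⁶ m)² = 2.35858×10¹³ m².
(b) P = σAT⁴ = 5.670×10⁻⁸×2.35858×10¹³×(182.5)⁴ = 1.48×10¹⁵ W.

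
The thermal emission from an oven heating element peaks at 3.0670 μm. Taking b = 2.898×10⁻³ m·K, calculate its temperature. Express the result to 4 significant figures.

Wien's law gives T = b/λ_max = (2.898×10⁻³ m·K)/(3.0670×10⁻⁶ m) = 944.9 K.

T ≈ 944.9 K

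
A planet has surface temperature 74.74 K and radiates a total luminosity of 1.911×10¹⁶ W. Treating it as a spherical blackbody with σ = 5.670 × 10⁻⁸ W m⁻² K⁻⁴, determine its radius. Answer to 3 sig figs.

R ≈ 2.93×10⁷ m

L = 4πR²σT⁴ ⇒ R = √(L/(4πσT⁴)).
σT⁴ = 1.76928 W/m², so R = √(1.911×10¹⁶/(4π×1.76928)) = 2.93×10⁷ m.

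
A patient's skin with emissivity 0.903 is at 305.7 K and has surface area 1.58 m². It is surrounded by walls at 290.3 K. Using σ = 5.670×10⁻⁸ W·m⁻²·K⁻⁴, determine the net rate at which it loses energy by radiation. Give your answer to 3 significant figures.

Area A = 1.58 m².
Net radiated power P_net = εσA(T⁴ − T₀⁴) = 0.903×5.670×10⁻⁸×1.58×(305.7⁴ − 290.3⁴).
T⁴ − T₀⁴ = 8.73337×10⁹ − 7.10212×10⁹ = 1.63125×10⁹ K⁴, so P_net = 132 W.

Net loss ≈ 132 W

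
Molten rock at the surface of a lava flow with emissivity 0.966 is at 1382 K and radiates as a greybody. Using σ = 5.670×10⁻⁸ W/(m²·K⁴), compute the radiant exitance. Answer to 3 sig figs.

I ≈ 2.00×10⁵ W/m²

Stefan–Boltzmann: I = εσT⁴ = 0.966 × 5.670×10⁻⁸ × (1382)⁴ = 2.00×10⁵ W/m².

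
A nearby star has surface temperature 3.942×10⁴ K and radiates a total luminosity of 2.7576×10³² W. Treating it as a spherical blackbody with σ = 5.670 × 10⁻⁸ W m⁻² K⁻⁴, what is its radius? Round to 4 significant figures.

R ≈ 1.266×10¹⁰ m

L = 4πR²σT⁴ ⇒ R = √(L/(4πσT⁴)).
σT⁴ = 1.36915×10¹¹ W/m², so R = √(2.7576×10³²/(4π×1.36915×10¹¹)) = 1.266×10¹⁰ m.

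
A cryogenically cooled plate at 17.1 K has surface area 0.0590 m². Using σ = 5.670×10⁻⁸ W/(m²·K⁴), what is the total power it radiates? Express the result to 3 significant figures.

P ≈ 2.86×10⁻⁴ W

Area A = 0.0590 m².
P = σAT⁴ = 5.670×10⁻⁸ × 0.0590 × (17.1)⁴ = 2.86×10⁻⁴ W.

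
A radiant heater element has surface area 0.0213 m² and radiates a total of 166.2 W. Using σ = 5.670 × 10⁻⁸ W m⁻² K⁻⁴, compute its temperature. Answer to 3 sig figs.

T ≈ 609 K

Area A = 0.0213 m².
P = σAT⁴ ⇒ T = (P/(σA))^(1/4) = (166.2/(5.670×10⁻⁸×0.0213))^(1/4) = 609 K.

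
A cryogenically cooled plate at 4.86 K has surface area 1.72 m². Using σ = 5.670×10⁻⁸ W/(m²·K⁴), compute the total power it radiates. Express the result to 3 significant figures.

Area A = 1.72 m².
P = σAT⁴ = 5.670×10⁻⁸ × 1.72 × (4.86)⁴ = 5.44×10⁻⁵ W.

P ≈ 5.44×10⁻⁵ W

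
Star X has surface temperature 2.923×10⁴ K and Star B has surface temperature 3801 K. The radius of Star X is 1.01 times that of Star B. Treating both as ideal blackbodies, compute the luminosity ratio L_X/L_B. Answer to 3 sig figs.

L ∝ R²T⁴, so L_X/L_B = (R_X/R_B)²(T_X/T_B)⁴ = (1.01)² × (2.923×10⁴/3801)⁴ = 1.0201 × 3497.23 = 3.57×10³.

L_X/L_B ≈ 3.57×10³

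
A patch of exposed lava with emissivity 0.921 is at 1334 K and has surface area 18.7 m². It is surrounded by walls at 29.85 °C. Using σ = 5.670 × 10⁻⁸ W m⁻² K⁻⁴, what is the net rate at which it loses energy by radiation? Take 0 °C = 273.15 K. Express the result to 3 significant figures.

Net loss ≈ 3.08×10⁶ W

Surroundings: T = 29.85 °C + 273.15 = 303.00 K.
Area A = 18.7 m².
Net radiated power P_net = εσA(T⁴ − T₀⁴) = 0.921×5.670×10⁻⁸×18.7×(1334⁴ − 303.00⁴).
T⁴ − T₀⁴ = 3.16682×10¹² − 8.42889×10⁹ = 3.15839×10¹² K⁴, so P_net = 3.08×10⁶ W.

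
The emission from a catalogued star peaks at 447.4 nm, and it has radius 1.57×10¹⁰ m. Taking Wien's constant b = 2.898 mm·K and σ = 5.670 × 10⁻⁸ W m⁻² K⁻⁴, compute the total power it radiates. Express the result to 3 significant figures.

Wien's law: T = b/λ_max = 2.898×10⁻³/4.474×10⁻⁷ = 6477.43 K.
Surface area A = 4πR² = 4π(1.57×10¹⁰ m)² = 3.09748×10²¹ m².
Then P = σAT⁴ = 5.670×10⁻⁸×3.09748×10²¹×(6477.43)⁴ = 3.09×10²⁹ W.

P ≈ 3.09×10²⁹ W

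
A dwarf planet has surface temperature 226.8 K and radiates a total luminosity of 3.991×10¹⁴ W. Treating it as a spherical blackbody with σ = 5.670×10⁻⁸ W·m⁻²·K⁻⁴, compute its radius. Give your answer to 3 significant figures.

L = 4πR²σT⁴ ⇒ R = √(L/(4πσT⁴)).
σT⁴ = 150.022 W/m², so R = √(3.991×10¹⁴/(4π×150.022)) = 4.60×10⁵ m.

R ≈ 4.60×10⁵ m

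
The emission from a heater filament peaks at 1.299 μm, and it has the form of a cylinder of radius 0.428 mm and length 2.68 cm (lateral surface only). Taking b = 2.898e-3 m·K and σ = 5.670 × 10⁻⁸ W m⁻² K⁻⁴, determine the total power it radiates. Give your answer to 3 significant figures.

P ≈ 101 W

Wien's law: T = b/λ_max = 2.898×10⁻³/1.299×10⁻⁶ = 2230.95 K.
Lateral area A = 2πrL = 2π×4.28×10⁻⁴×0.0268 = 7.20706×10⁻⁵ m².
Then P = σAT⁴ = 5.670×10⁻⁸×7.20706×10⁻⁵×(2230.95)⁴ = 101 W.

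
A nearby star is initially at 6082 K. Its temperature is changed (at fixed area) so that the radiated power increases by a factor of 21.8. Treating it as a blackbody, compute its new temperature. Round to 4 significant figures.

T₂ ≈ 1.314×10⁴ K

P ∝ T⁴, so T₂/T₁ = (P₂/P₁)^(1/4) = (21.8)^(1/4) = 2.16080.
T₂ = 6082 × 2.16080 = 1.314×10⁴ K.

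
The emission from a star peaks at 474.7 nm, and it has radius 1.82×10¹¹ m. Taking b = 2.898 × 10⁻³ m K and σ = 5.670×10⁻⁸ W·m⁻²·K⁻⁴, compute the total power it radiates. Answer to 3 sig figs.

P ≈ 3.28×10³¹ W

Wien's law: T = b/λ_max = 2.898×10⁻³/4.747×10⁻⁷ = 6104.91 K.
Surface area A = 4πR² = 4π(1.82×10¹¹ m)² = 4.16248×10²³ m².
Then P = σAT⁴ = 5.670×10⁻⁸×4.16248×10²³×(6104.91)⁴ = 3.28×10³¹ W.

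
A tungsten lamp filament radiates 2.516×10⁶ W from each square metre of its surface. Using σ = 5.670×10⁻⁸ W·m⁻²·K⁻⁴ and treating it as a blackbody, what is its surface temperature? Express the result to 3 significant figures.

T ≈ 2.58×10³ K

I = σT⁴, so T = (I/σ)^(1/4) = (2.516×10⁶/(5.670×10⁻⁸))^(1/4) = 2.58×10³ K.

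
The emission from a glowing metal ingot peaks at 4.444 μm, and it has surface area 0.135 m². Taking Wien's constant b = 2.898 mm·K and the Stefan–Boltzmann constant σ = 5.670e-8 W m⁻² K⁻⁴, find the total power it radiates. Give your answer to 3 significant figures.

Wien's law: T = b/λ_max = 2.898×10⁻³/4.444×10⁻⁶ = 652.115 K.
Area A = 0.135 m².
Then P = σAT⁴ = 5.670×10⁻⁸×0.135×(652.115)⁴ = 1.38×10³ W.

P ≈ 1.38×10³ W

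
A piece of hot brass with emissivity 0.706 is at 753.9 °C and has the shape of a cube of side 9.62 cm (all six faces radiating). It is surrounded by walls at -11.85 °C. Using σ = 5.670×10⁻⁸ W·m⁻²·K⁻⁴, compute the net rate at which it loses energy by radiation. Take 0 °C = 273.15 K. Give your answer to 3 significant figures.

Net loss ≈ 2.46×10³ W

T = 753.9 °C + 273.15 = 1027.05 K.
Surroundings: T = -11.85 °C + 273.15 = 261.30 K.
Area A = 6s² = 6×(0.0962 m)² = 0.0555266 m².
Net radiated power P_net = εσA(T⁴ − T₀⁴) = 0.706×5.670×10⁻⁸×0.0555266×(1027.05⁴ − 261.30⁴).
T⁴ − T₀⁴ = 1.11267×10¹² − 4.66184×10⁹ = 1.10801×10¹² K⁴, so P_net = 2.46×10³ W.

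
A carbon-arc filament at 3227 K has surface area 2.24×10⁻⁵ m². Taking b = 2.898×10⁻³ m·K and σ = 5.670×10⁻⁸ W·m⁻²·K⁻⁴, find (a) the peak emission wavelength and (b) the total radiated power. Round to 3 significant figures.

λ_max ≈ 898 nm; P ≈ 138 W

(a) λ_max = b/T = 2.898×10⁻³/3227 = 8.980×10⁻⁷ m = 898 nm.
Area A = 2.24×10⁻⁵ m².
(b) P = σAT⁴ = 5.670×10⁻⁸×2.24×10⁻⁵×(3227)⁴ = 138 W.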